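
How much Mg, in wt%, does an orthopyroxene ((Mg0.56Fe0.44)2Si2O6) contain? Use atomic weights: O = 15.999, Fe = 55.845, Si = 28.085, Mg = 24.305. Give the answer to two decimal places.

Molar mass of (Mg0.56Fe0.44)2Si2O6: 1.12*24.305 + 0.88*55.845 + 2*28.085 + 6*15.999 = 228.529 g/mol.
Mass of Mg per formula unit: 1.12 × 24.305 = 27.222 g.
Weight fraction Mg = 27.222 / 228.529 = 0.1191.

11.91 wt%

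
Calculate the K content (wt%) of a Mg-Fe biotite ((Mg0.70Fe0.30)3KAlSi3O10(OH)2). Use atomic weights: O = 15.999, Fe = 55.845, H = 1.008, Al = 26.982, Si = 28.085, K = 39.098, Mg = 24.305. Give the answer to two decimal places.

Formula mass = 2.10·24.305 + 0.90·55.845 + 1·39.098 + 1·26.982 + 3·28.085 + 12·15.999 + 2·1.008 = 445.640 g/mol, of which 39.098 g is K.
So K makes up 39.098/445.640 = 0.0877 of the mass, i.e. 8.77%.

8.77 wt%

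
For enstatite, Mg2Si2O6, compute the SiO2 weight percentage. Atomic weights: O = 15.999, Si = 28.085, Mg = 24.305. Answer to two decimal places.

59.85 wt%

M(Mg2Si2O6) = 200.774 g/mol; M(SiO2) = 60.083 g/mol.
Moles SiO2 per formula unit = 2 Si ÷ 1 = 2.0000.
SiO2 fraction = (2.0000 × 60.083) / 200.774 = 120.166/200.774 = 0.5985.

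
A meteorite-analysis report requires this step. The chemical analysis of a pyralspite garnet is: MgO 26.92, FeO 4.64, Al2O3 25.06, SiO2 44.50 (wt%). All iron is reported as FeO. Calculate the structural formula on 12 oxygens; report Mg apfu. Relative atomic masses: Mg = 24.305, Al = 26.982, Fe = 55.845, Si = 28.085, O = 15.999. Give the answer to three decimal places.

MgO (M=40.304): mol = 0.66792; Mg = 0.66792, O = 0.66792.
FeO (M=71.844): mol = 0.06458; Fe = 0.06458, O = 0.06458.
Al2O3 (M=101.961): mol = 0.24578; Al = 0.49156, O = 0.73734.
SiO2 (M=60.083): mol = 0.74064; Si = 0.74064, O = 1.48128.
ΣO = 2.95112; factor = 12/ΣO = 4.06625.
Mg apfu = 0.66792 × 4.06625 = 2.716.

2.716 Mg apfu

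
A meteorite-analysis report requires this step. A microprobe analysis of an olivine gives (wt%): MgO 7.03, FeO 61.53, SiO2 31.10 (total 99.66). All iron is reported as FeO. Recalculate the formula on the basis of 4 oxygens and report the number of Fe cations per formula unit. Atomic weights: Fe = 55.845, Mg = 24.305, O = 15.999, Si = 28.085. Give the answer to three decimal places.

1.658 Fe apfu

MgO (M=40.304): mol = 0.17442; Mg = 0.17442, O = 0.17442.
FeO (M=71.844): mol = 0.85644; Fe = 0.85644, O = 0.85644.
SiO2 (M=60.083): mol = 0.51762; Si = 0.51762, O = 1.03524.
ΣO = 2.06610; factor = 4/ΣO = 1.93601.
Fe apfu = 0.85644 × 1.93601 = 1.658.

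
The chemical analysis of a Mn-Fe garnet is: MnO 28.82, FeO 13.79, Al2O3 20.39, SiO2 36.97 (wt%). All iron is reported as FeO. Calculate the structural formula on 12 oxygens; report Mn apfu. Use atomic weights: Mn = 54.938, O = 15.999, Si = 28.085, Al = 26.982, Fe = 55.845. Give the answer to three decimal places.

MnO (M=70.937): mol = 0.40628; Mn = 0.40628, O = 0.40628.
FeO (M=71.844): mol = 0.19194; Fe = 0.19194, O = 0.19194.
Al2O3 (M=101.961): mol = 0.19998; Al = 0.39996, O = 0.59994.
SiO2 (M=60.083): mol = 0.61532; Si = 0.61532, O = 1.23064.
ΣO = 2.42880; factor = 12/ΣO = 4.94071.
Mn apfu = 0.40628 × 4.94071 = 2.007.

2.007 Mn apfu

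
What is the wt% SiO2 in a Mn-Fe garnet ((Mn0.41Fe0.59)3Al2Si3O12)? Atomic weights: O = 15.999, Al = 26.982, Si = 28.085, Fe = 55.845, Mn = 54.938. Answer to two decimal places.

36.29 wt%

Molar mass of (Mn0.41Fe0.59)3Al2Si3O12 = 1.23·54.938 + 1.77·55.845 + 2·26.982 + 3·28.085 + 12·15.999 = 496.626 g/mol.
Each formula unit contains 3 Si, equivalent to 3/1 = 3.0000 mol SiO2.
M(SiO2) = 1×28.085 + 2×15.999 = 60.083 g/mol.
Mass of SiO2 per formula unit = 3.0000 × 60.083 = 180.249 g.
SiO2 wt% = 180.249 / 496.626 × 100 = 36.29%.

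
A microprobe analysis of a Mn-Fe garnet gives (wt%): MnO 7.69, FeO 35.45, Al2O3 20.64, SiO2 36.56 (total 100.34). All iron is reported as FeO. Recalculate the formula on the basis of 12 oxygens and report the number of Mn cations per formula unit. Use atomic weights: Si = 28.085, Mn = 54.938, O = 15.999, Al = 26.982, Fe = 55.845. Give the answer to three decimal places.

0.536 Mn apfu

7.69 wt% MnO ÷ 70.937 g/mol = 0.10841 mol, giving 0.10841 Mn and 0.10841 O.
35.45 wt% FeO ÷ 71.844 g/mol = 0.49343 mol, giving 0.49343 Fe and 0.49343 O.
20.64 wt% Al2O3 ÷ 101.961 g/mol = 0.20243 mol, giving 0.40486 Al and 0.60729 O.
36.56 wt% SiO2 ÷ 60.083 g/mol = 0.60849 mol, giving 0.60849 Si and 1.21698 O.
Oxygen sums to 2.42611; scaling by 12/2.42611 = 4.94619 puts the formula on 12 O.
Mn: 0.10841 × 4.94619 = 0.536 atoms per formula unit.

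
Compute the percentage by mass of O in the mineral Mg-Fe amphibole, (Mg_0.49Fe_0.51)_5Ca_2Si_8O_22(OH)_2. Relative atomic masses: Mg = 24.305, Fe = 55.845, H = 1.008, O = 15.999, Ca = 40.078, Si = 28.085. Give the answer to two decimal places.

43.01 mass %

Molar mass of (Mg_0.49Fe_0.51)_5Ca_2Si_8O_22(OH)_2: 2.45·24.305 + 2.55·55.845 + 2·40.078 + 8·28.085 + 24·15.999 + 2·1.008 = 892.780 g/mol.
Mass of O per formula unit: 24 × 15.999 = 383.976 g.
Weight fraction O = 383.976 / 892.780 = 0.4301.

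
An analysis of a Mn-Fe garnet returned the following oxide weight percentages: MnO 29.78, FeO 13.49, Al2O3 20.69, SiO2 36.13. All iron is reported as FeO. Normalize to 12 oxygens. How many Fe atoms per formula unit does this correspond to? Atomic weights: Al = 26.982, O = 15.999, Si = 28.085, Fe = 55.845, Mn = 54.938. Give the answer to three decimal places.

29.78 wt% MnO ÷ 70.937 g/mol = 0.41981 mol, giving 0.41981 Mn and 0.41981 O.
13.49 wt% FeO ÷ 71.844 g/mol = 0.18777 mol, giving 0.18777 Fe and 0.18777 O.
20.69 wt% Al2O3 ÷ 101.961 g/mol = 0.20292 mol, giving 0.40584 Al and 0.60876 O.
36.13 wt% SiO2 ÷ 60.083 g/mol = 0.60133 mol, giving 0.60133 Si and 1.20266 O.
Oxygen sums to 2.41900; scaling by 12/2.41900 = 4.96073 puts the formula on 12 O.
Fe: 0.18777 × 4.96073 = 0.931 atoms per formula unit.

0.931 Fe apfu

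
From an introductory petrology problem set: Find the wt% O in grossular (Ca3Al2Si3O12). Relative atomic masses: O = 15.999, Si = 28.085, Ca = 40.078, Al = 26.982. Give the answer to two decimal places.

42.62 mass %

M(Ca3Al2Si3O12) = 450.441 g/mol.
O contributes 12 × 15.999 = 191.988 g per mole.
191.988/450.441 = 0.4262 → 42.62%.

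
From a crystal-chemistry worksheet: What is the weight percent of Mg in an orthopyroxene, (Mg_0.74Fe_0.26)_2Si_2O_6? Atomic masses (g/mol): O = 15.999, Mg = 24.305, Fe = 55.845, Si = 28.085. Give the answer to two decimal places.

16.56 mass %

Formula mass = 1.48*24.305 + 0.52*55.845 + 2*28.085 + 6*15.999 = 217.175 g/mol, of which 35.971 g is Mg.
So Mg makes up 35.971/217.175 = 0.1656 of the mass, i.e. 16.56%.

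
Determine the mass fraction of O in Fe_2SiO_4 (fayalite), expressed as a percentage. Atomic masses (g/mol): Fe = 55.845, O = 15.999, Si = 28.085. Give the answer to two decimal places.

31.41 mass %

M(Fe_2SiO_4) = 203.771 g/mol.
O contributes 4 × 15.999 = 63.996 g per mole.
63.996/203.771 = 0.3141 → 31.41%.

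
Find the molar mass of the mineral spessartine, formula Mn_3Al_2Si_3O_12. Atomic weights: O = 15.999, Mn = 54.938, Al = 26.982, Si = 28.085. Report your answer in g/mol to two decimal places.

M = 3(54.938) + 2(26.982) + 3(28.085) + 12(15.999)

495.02 g/mol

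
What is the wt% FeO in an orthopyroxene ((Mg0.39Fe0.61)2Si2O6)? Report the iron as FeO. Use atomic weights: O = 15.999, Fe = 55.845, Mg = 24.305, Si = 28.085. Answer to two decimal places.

36.63 wt%

M((Mg0.39Fe0.61)2Si2O6) = 239.253 g/mol; M(FeO) = 71.844 g/mol.
Moles FeO per formula unit = 1.22 Fe ÷ 1 = 1.2200.
FeO fraction = (1.2200 × 71.844) / 239.253 = 87.650/239.253 = 0.3663.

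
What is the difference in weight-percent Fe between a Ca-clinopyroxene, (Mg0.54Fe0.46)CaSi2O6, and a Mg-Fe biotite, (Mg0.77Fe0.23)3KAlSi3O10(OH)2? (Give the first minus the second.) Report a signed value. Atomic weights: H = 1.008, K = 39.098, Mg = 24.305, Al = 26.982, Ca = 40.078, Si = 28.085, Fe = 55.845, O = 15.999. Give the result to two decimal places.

2.34 percentage points

M((Mg0.54Fe0.46)CaSi2O6) = 231.055 g/mol, so wt% Fe = 25.689/231.055 × 100 = 11.12%.
M((Mg0.77Fe0.23)3KAlSi3O10(OH)2) = 439.017 g/mol, so wt% Fe = 38.533/439.017 × 100 = 8.78%.
11.12 − 8.78 = 2.34 pp.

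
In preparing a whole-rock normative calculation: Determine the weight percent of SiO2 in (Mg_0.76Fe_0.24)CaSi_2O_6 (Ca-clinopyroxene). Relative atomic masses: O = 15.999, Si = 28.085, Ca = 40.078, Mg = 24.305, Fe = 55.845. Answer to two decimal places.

Formula mass = 224.117 g/mol.
2 Si → 2.0000 mol SiO2 per formula unit; M(SiO2) = 60.083, so SiO2 mass = 120.166 g.
120.166/224.117 × 100 = 53.62 wt%.

53.62 wt%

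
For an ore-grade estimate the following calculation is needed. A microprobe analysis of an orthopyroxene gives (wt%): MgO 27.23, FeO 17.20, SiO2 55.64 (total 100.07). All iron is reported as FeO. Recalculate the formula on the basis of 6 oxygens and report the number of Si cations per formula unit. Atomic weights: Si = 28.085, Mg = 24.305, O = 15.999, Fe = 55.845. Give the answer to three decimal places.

27.23 wt% MgO ÷ 40.304 g/mol = 0.67562 mol, giving 0.67562 Mg and 0.67562 O.
17.20 wt% FeO ÷ 71.844 g/mol = 0.23941 mol, giving 0.23941 Fe and 0.23941 O.
55.64 wt% SiO2 ÷ 60.083 g/mol = 0.92605 mol, giving 0.92605 Si and 1.85210 O.
Oxygen sums to 2.76713; scaling by 6/2.76713 = 2.16831 puts the formula on 6 O.
Si: 0.92605 × 2.16831 = 2.008 atoms per formula unit.

2.008 Si apfu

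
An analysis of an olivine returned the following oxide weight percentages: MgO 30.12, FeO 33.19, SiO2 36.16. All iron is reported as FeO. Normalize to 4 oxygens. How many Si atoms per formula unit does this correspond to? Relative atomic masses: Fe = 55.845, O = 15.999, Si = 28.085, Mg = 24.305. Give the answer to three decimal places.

MgO (M=40.304): mol = 0.74732; Mg = 0.74732, O = 0.74732.
FeO (M=71.844): mol = 0.46197; Fe = 0.46197, O = 0.46197.
SiO2 (M=60.083): mol = 0.60183; Si = 0.60183, O = 1.20366.
ΣO = 2.41295; factor = 4/ΣO = 1.65772.
Si apfu = 0.60183 × 1.65772 = 0.998.

0.998 Si apfu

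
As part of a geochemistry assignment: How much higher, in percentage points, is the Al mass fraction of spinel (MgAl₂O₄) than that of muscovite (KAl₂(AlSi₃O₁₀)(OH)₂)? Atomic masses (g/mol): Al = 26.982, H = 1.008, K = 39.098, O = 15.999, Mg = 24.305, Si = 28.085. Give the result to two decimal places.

17.61 percentage points

Al in MgAl₂O₄: molar mass 142.265 g/mol; 2×26.982 = 53.964 g → 37.93 wt%.
Al in KAl₂(AlSi₃O₁₀)(OH)₂: molar mass 398.303 g/mol; 3×26.982 = 80.946 g → 20.32 wt%.
Difference = 37.93 − 20.32 = 17.61 percentage points.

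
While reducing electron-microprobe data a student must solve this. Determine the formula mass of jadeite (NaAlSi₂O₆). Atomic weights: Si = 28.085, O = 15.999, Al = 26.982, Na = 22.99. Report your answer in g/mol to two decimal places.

Na: 1 × 22.99 = 22.9900
Al: 1 × 26.982 = 26.9820
Si: 2 × 28.085 = 56.1700
O: 6 × 15.999 = 95.9940
Summing the contributions gives the formula mass.

202.14 g/mol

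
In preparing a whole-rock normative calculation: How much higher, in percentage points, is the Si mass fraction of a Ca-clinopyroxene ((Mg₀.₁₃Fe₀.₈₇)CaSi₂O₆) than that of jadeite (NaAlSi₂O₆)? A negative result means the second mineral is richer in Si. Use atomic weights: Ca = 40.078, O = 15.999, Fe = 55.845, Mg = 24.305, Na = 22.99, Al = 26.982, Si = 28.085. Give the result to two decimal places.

-4.77 percentage points

M((Mg₀.₁₃Fe₀.₈₇)CaSi₂O₆) = 243.987 g/mol, so wt% Si = 56.170/243.987 × 100 = 23.02%.
M(NaAlSi₂O₆) = 202.136 g/mol, so wt% Si = 56.170/202.136 × 100 = 27.79%.
23.02 − 27.79 = -4.77 pp.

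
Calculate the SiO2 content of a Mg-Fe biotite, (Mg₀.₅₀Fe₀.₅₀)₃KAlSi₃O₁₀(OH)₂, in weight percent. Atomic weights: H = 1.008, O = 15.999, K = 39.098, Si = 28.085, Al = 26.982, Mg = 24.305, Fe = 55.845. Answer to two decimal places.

M((Mg₀.₅₀Fe₀.₅₀)₃KAlSi₃O₁₀(OH)₂) = 464.564 g/mol; M(SiO2) = 60.083 g/mol.
Moles SiO2 per formula unit = 3 Si ÷ 1 = 3.0000.
SiO2 fraction = (3.0000 × 60.083) / 464.564 = 180.249/464.564 = 0.3880.

38.80 wt%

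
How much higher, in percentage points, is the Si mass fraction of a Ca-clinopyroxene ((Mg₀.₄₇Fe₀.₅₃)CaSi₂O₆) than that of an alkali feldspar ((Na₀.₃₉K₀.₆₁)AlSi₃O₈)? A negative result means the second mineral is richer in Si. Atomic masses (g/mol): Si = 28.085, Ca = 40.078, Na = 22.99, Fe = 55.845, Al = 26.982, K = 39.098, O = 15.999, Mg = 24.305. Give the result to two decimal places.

-6.89 percentage points

First mineral: 56.170 g Si in 233.263 g formula = 24.08 wt% Si.
Second mineral: 84.255 g Si in 272.045 g formula = 30.97 wt% Si.
24.08% − 30.97% gives a difference of -6.89 percentage points.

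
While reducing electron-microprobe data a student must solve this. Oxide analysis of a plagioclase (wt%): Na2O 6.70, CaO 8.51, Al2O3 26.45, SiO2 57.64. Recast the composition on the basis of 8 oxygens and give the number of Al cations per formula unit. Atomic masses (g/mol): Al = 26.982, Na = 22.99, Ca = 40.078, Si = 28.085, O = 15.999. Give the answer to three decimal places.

Na2O (M=61.979): mol = 0.10810; Na = 0.21620, O = 0.10810.
CaO (M=56.077): mol = 0.15176; Ca = 0.15176, O = 0.15176.
Al2O3 (M=101.961): mol = 0.25941; Al = 0.51882, O = 0.77823.
SiO2 (M=60.083): mol = 0.95934; Si = 0.95934, O = 1.91868.
ΣO = 2.95677; factor = 8/ΣO = 2.70566.
Al apfu = 0.51882 × 2.70566 = 1.404.

1.404 Al apfu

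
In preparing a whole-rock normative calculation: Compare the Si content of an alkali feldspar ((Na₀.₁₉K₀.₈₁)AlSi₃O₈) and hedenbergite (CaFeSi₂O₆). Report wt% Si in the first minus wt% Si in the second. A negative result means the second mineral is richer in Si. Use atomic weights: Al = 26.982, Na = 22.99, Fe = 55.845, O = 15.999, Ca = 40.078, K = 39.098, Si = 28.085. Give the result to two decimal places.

7.97 percentage points

First mineral: 84.255 g Si in 275.266 g formula = 30.61 wt% Si.
Second mineral: 56.170 g Si in 248.087 g formula = 22.64 wt% Si.
30.61% − 22.64% gives a difference of 7.97 percentage points.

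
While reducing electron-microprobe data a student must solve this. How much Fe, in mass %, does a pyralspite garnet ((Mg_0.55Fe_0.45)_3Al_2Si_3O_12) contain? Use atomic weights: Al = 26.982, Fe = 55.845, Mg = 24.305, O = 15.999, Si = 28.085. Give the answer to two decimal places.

16.92 mass %

Molar mass of (Mg_0.55Fe_0.45)_3Al_2Si_3O_12: 1.65·24.305 + 1.35·55.845 + 2·26.982 + 3·28.085 + 12·15.999 = 445.701 g/mol.
Mass of Fe per formula unit: 1.35 × 55.845 = 75.391 g.
Weight fraction Fe = 75.391 / 445.701 = 0.1692.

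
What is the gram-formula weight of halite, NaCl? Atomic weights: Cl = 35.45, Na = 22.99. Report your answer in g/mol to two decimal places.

Na: 1 × 22.99 = 22.9900
Cl: 1 × 35.45 = 35.4500
Summing the contributions gives the formula mass.

58.44 g/mol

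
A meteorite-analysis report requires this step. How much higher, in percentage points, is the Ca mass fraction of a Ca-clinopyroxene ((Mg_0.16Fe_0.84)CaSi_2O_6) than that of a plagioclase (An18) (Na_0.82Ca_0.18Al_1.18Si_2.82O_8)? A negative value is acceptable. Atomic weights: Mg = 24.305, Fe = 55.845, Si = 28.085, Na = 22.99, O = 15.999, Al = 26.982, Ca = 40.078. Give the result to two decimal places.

Ca in (Mg_0.16Fe_0.84)CaSi_2O_6: molar mass 243.041 g/mol; 1×40.078 = 40.078 g → 16.49 wt%.
Ca in Na_0.82Ca_0.18Al_1.18Si_2.82O_8: molar mass 265.096 g/mol; 0.18×40.078 = 7.214 g → 2.72 wt%.
Difference = 16.49 − 2.72 = 13.77 percentage points.

13.77 percentage points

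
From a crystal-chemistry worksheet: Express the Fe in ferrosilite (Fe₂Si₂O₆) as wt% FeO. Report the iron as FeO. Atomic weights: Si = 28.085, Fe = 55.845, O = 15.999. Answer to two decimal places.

54.46 wt%

Formula mass = 263.854 g/mol.
2 Fe → 2.0000 mol FeO per formula unit; M(FeO) = 71.844, so FeO mass = 143.688 g.
143.688/263.854 × 100 = 54.46 wt%.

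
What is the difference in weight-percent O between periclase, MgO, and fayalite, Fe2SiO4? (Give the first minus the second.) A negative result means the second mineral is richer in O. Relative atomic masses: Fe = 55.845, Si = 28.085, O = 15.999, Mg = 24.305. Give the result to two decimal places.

8.29 percentage points

O in MgO: molar mass 40.304 g/mol; 1×15.999 = 15.999 g → 39.70 wt%.
O in Fe2SiO4: molar mass 203.771 g/mol; 4×15.999 = 63.996 g → 31.41 wt%.
Difference = 39.70 − 31.41 = 8.29 percentage points.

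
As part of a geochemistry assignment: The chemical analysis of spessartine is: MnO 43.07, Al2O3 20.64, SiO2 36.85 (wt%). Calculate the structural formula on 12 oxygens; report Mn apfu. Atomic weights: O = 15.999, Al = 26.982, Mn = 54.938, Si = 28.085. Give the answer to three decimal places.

MnO: 43.07/70.937 = 0.60716 mol → 0.60716 mol Mn, 0.60716 mol O.
Al2O3: 20.64/101.961 = 0.20243 mol → 0.40486 mol Al, 0.60729 mol O.
SiO2: 36.85/60.083 = 0.61332 mol → 0.61332 mol Si, 1.22664 mol O.
Total oxygen = 2.44109 mol. Normalization factor = 12/2.44109 = 4.91584.
Mn per 12 O = 0.60716 × 4.91584 = 2.985.

2.985 Mn apfu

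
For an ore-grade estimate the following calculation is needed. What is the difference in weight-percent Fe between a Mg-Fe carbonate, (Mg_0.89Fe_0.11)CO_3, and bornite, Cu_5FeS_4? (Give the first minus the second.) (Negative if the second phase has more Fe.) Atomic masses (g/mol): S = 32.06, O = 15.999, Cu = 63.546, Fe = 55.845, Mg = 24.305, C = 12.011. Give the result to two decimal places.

Fe in (Mg_0.89Fe_0.11)CO_3: molar mass 87.782 g/mol; 0.11×55.845 = 6.143 g → 7.00 wt%.
Fe in Cu_5FeS_4: molar mass 501.815 g/mol; 1×55.845 = 55.845 g → 11.13 wt%.
Difference = 7.00 − 11.13 = -4.13 percentage points.

-4.13 percentage points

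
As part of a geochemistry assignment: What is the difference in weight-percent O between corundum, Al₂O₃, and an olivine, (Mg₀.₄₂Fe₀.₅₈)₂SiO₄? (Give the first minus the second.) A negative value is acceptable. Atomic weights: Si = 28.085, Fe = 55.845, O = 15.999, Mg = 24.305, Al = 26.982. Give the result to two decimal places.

10.97 percentage points

M(Al₂O₃) = 101.961 g/mol, so wt% O = 47.997/101.961 × 100 = 47.07%.
M((Mg₀.₄₂Fe₀.₅₈)₂SiO₄) = 177.277 g/mol, so wt% O = 63.996/177.277 × 100 = 36.10%.
47.07 − 36.10 = 10.97 pp.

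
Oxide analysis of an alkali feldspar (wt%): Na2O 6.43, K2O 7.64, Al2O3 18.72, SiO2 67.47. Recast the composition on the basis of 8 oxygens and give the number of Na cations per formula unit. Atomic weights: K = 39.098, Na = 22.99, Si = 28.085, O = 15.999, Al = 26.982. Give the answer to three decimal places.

0.557 Na apfu

6.43 wt% Na2O ÷ 61.979 g/mol = 0.10374 mol, giving 0.20748 Na and 0.10374 O.
7.64 wt% K2O ÷ 94.195 g/mol = 0.08111 mol, giving 0.16222 K and 0.08111 O.
18.72 wt% Al2O3 ÷ 101.961 g/mol = 0.18360 mol, giving 0.36720 Al and 0.55080 O.
67.47 wt% SiO2 ÷ 60.083 g/mol = 1.12295 mol, giving 1.12295 Si and 2.24590 O.
Oxygen sums to 2.98155; scaling by 8/2.98155 = 2.68317 puts the formula on 8 O.
Na: 0.20748 × 2.68317 = 0.557 atoms per formula unit.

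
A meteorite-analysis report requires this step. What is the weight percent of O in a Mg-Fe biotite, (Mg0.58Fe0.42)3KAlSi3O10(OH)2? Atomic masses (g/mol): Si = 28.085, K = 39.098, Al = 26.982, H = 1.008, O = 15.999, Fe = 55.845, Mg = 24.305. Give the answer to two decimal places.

Molar mass of (Mg0.58Fe0.42)3KAlSi3O10(OH)2: 1.74×24.305 + 1.26×55.845 + 1×39.098 + 1×26.982 + 3×28.085 + 12×15.999 + 2×1.008 = 456.994 g/mol.
Mass of O per formula unit: 12 × 15.999 = 191.988 g.
Weight fraction O = 191.988 / 456.994 = 0.4201.

42.01 weight percent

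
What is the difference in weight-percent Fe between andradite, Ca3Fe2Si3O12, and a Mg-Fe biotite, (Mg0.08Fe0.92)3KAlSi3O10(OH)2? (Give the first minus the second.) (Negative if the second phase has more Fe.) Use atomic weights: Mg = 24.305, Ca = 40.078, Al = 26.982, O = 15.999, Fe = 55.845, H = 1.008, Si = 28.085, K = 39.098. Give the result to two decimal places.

-8.58 percentage points

Fe in Ca3Fe2Si3O12: molar mass 508.167 g/mol; 2×55.845 = 111.690 g → 21.98 wt%.
Fe in (Mg0.08Fe0.92)3KAlSi3O10(OH)2: molar mass 504.304 g/mol; 2.76×55.845 = 154.132 g → 30.56 wt%.
Difference = 21.98 − 30.56 = -8.58 percentage points.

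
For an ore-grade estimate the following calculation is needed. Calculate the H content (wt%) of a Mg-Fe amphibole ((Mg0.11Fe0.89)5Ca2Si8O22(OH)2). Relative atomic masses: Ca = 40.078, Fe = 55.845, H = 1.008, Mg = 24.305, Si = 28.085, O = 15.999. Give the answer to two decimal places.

0.21 wt%

Molar mass of (Mg0.11Fe0.89)5Ca2Si8O22(OH)2: 0.55*24.305 + 4.45*55.845 + 2*40.078 + 8*28.085 + 24*15.999 + 2*1.008 = 952.706 g/mol.
Mass of H per formula unit: 2 × 1.008 = 2.016 g.
Weight fraction H = 2.016 / 952.706 = 0.0021.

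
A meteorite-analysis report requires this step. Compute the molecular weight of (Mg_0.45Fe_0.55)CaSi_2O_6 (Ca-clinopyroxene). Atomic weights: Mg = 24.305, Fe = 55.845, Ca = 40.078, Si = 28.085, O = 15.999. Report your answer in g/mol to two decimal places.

233.89 g/mol

M = 0.45·24.305 + 0.55·55.845 + 1·40.078 + 2·28.085 + 6·15.999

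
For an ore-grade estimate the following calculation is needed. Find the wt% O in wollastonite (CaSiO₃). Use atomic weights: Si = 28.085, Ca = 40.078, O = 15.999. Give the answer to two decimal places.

Molar mass of CaSiO₃: 1*40.078 + 1*28.085 + 3*15.999 = 116.160 g/mol.
Mass of O per formula unit: 3 × 15.999 = 47.997 g.
Weight fraction O = 47.997 / 116.160 = 0.4132.

41.32 mass %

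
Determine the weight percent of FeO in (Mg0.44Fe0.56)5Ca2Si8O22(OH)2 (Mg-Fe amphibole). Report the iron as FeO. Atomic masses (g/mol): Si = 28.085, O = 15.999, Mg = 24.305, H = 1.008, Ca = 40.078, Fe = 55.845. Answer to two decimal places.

22.33 wt%

Formula mass = 900.665 g/mol.
2.80 Fe → 2.8000 mol FeO per formula unit; M(FeO) = 71.844, so FeO mass = 201.163 g.
201.163/900.665 × 100 = 22.33 wt%.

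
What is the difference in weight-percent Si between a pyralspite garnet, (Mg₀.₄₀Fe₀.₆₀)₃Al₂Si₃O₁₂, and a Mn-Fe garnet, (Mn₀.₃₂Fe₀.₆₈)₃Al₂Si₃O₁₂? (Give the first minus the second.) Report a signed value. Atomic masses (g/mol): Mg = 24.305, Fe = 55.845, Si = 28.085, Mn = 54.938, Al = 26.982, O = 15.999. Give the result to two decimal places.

1.36 percentage points

First mineral: 84.255 g Si in 459.894 g formula = 18.32 wt% Si.
Second mineral: 84.255 g Si in 496.871 g formula = 16.96 wt% Si.
18.32% − 16.96% gives a difference of 1.36 percentage points.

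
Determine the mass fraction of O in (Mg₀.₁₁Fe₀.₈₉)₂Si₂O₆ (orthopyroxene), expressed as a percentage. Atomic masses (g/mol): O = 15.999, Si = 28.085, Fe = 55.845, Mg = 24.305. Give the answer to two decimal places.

Molar mass of (Mg₀.₁₁Fe₀.₈₉)₂Si₂O₆: 0.22×24.305 + 1.78×55.845 + 2×28.085 + 6×15.999 = 256.915 g/mol.
Mass of O per formula unit: 6 × 15.999 = 95.994 g.
Weight fraction O = 95.994 / 256.915 = 0.3736.

37.36 weight percent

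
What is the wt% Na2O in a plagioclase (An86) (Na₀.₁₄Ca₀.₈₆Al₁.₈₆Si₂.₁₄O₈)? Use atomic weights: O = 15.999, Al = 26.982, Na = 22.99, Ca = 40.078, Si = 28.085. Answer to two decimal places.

1.57 wt%

Molar mass of Na₀.₁₄Ca₀.₈₆Al₁.₈₆Si₂.₁₄O₈ = 0.14×22.99 + 0.86×40.078 + 1.86×26.982 + 2.14×28.085 + 8×15.999 = 275.966 g/mol.
Each formula unit contains 0.14 Na, equivalent to 0.14/2 = 0.0700 mol Na2O.
M(Na2O) = 2×22.99 + 1×15.999 = 61.979 g/mol.
Mass of Na2O per formula unit = 0.0700 × 61.979 = 4.339 g.
Na2O wt% = 4.339 / 275.966 × 100 = 1.57%.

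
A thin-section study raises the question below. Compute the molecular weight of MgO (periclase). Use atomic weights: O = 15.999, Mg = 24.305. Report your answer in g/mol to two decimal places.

40.30 g/mol

Mg: 1 × 24.305 = 24.3050
O: 1 × 15.999 = 15.9990
Summing the contributions gives the formula mass.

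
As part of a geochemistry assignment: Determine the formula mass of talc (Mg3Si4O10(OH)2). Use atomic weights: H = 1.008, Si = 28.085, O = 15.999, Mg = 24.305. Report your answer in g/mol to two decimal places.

379.26 g/mol

Mg: 3 × 24.305 = 72.9150
Si: 4 × 28.085 = 112.3400
O: 12 × 15.999 = 191.9880
H: 2 × 1.008 = 2.0160
Summing the contributions gives the formula mass.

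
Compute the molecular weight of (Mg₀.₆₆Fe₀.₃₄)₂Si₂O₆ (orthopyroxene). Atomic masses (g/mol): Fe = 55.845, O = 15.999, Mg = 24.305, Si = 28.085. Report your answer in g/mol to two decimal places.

Mg: 1.32 × 24.305 = 32.0826
Fe: 0.68 × 55.845 = 37.9746
Si: 2 × 28.085 = 56.1700
O: 6 × 15.999 = 95.9940
Summing the contributions gives the formula mass.

222.22 g/mol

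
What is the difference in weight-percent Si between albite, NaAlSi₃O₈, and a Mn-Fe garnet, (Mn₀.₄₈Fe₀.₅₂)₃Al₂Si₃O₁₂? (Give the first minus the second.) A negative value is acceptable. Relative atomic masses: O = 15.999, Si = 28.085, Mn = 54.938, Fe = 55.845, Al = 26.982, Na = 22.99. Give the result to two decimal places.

First mineral: 84.255 g Si in 262.219 g formula = 32.13 wt% Si.
Second mineral: 84.255 g Si in 496.436 g formula = 16.97 wt% Si.
32.13% − 16.97% gives a difference of 15.16 percentage points.

15.16 percentage points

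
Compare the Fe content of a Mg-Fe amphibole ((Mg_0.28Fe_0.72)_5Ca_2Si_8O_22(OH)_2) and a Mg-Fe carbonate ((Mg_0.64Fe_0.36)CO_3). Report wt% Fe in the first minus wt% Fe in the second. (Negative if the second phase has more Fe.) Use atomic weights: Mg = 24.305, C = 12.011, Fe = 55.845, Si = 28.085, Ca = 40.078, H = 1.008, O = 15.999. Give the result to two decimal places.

0.70 percentage points

Fe in (Mg_0.28Fe_0.72)_5Ca_2Si_8O_22(OH)_2: molar mass 925.897 g/mol; 3.60×55.845 = 201.042 g → 21.71 wt%.
Fe in (Mg_0.64Fe_0.36)CO_3: molar mass 95.667 g/mol; 0.36×55.845 = 20.104 g → 21.01 wt%.
Difference = 21.71 − 21.01 = 0.70 percentage points.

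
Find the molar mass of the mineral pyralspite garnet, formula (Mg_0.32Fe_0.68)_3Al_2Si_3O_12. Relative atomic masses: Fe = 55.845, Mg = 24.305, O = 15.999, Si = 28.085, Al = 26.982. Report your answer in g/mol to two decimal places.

The formula mass is the sum 0.96(24.305) + 2.04(55.845) + 2(26.982) + 3(28.085) + 12(15.999).

467.46 g/mol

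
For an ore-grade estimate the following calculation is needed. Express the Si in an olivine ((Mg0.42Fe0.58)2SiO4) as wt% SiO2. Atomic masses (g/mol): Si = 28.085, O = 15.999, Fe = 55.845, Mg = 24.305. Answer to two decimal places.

33.89 wt%

Molar mass of (Mg0.42Fe0.58)2SiO4 = 0.84·24.305 + 1.16·55.845 + 1·28.085 + 4·15.999 = 177.277 g/mol.
Each formula unit contains 1 Si, equivalent to 1/1 = 1.0000 mol SiO2.
M(SiO2) = 1×28.085 + 2×15.999 = 60.083 g/mol.
Mass of SiO2 per formula unit = 1.0000 × 60.083 = 60.083 g.
SiO2 wt% = 60.083 / 177.277 × 100 = 33.89%.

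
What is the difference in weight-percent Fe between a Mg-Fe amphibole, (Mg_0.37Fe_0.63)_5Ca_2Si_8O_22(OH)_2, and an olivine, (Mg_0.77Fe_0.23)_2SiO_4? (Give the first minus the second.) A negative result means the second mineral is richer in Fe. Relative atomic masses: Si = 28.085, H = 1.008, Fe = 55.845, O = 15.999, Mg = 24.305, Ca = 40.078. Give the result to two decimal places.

2.74 percentage points

M((Mg_0.37Fe_0.63)_5Ca_2Si_8O_22(OH)_2) = 911.704 g/mol, so wt% Fe = 175.912/911.704 × 100 = 19.29%.
M((Mg_0.77Fe_0.23)_2SiO_4) = 155.199 g/mol, so wt% Fe = 25.689/155.199 × 100 = 16.55%.
19.29 − 16.55 = 2.74 pp.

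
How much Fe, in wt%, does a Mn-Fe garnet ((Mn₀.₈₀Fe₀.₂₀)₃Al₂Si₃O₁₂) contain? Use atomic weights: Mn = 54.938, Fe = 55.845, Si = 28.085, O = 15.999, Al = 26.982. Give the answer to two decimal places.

Molar mass of (Mn₀.₈₀Fe₀.₂₀)₃Al₂Si₃O₁₂: 2.40·54.938 + 0.60·55.845 + 2·26.982 + 3·28.085 + 12·15.999 = 495.565 g/mol.
Mass of Fe per formula unit: 0.60 × 55.845 = 33.507 g.
Weight fraction Fe = 33.507 / 495.565 = 0.0676.

6.76 wt%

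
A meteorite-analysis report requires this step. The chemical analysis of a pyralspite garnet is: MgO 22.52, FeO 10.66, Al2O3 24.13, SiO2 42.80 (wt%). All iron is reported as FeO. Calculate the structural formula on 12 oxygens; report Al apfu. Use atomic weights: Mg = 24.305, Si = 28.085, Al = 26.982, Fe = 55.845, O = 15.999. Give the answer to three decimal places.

1.999 Al apfu

MgO (M=40.304): mol = 0.55875; Mg = 0.55875, O = 0.55875.
FeO (M=71.844): mol = 0.14838; Fe = 0.14838, O = 0.14838.
Al2O3 (M=101.961): mol = 0.23666; Al = 0.47332, O = 0.70998.
SiO2 (M=60.083): mol = 0.71235; Si = 0.71235, O = 1.42470.
ΣO = 2.84181; factor = 12/ΣO = 4.22266.
Al apfu = 0.47332 × 4.22266 = 1.999.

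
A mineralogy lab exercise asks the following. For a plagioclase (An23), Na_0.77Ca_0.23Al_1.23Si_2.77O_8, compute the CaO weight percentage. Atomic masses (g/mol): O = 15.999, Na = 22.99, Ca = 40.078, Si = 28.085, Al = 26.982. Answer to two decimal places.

Molar mass of Na_0.77Ca_0.23Al_1.23Si_2.77O_8 = 0.77×22.99 + 0.23×40.078 + 1.23×26.982 + 2.77×28.085 + 8×15.999 = 265.896 g/mol.
Each formula unit contains 0.23 Ca, equivalent to 0.23/1 = 0.2300 mol CaO.
M(CaO) = 1×40.078 + 1×15.999 = 56.077 g/mol.
Mass of CaO per formula unit = 0.2300 × 56.077 = 12.898 g.
CaO wt% = 12.898 / 265.896 × 100 = 4.85%.

4.85 wt%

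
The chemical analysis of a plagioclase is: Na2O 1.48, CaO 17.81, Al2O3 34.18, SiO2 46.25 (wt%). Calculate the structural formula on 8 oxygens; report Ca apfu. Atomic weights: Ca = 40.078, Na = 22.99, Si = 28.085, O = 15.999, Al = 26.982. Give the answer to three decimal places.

1.48 wt% Na2O ÷ 61.979 g/mol = 0.02388 mol, giving 0.04776 Na and 0.02388 O.
17.81 wt% CaO ÷ 56.077 g/mol = 0.31760 mol, giving 0.31760 Ca and 0.31760 O.
34.18 wt% Al2O3 ÷ 101.961 g/mol = 0.33523 mol, giving 0.67046 Al and 1.00569 O.
46.25 wt% SiO2 ÷ 60.083 g/mol = 0.76977 mol, giving 0.76977 Si and 1.53954 O.
Oxygen sums to 2.88671; scaling by 8/2.88671 = 2.77132 puts the formula on 8 O.
Ca: 0.31760 × 2.77132 = 0.880 atoms per formula unit.

0.880 Ca apfu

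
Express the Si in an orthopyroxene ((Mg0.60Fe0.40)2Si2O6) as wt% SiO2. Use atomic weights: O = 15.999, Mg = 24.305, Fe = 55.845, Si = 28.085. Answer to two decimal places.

53.17 wt%

M((Mg0.60Fe0.40)2Si2O6) = 226.006 g/mol; M(SiO2) = 60.083 g/mol.
Moles SiO2 per formula unit = 2 Si ÷ 1 = 2.0000.
SiO2 fraction = (2.0000 × 60.083) / 226.006 = 120.166/226.006 = 0.5317.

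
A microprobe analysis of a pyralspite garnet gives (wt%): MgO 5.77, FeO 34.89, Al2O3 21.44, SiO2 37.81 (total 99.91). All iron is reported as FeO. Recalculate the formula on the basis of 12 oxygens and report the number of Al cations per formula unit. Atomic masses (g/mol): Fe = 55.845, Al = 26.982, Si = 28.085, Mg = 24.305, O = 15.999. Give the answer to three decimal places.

2.004 Al apfu

5.77 wt% MgO ÷ 40.304 g/mol = 0.14316 mol, giving 0.14316 Mg and 0.14316 O.
34.89 wt% FeO ÷ 71.844 g/mol = 0.48564 mol, giving 0.48564 Fe and 0.48564 O.
21.44 wt% Al2O3 ÷ 101.961 g/mol = 0.21028 mol, giving 0.42056 Al and 0.63084 O.
37.81 wt% SiO2 ÷ 60.083 g/mol = 0.62930 mol, giving 0.62930 Si and 1.25860 O.
Oxygen sums to 2.51824; scaling by 12/2.51824 = 4.76523 puts the formula on 12 O.
Al: 0.42056 × 4.76523 = 2.004 atoms per formula unit.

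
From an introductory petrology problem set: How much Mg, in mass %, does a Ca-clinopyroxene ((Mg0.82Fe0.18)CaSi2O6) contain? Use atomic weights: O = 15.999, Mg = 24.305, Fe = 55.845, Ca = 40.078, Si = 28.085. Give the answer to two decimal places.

M((Mg0.82Fe0.18)CaSi2O6) = 222.224 g/mol.
Mg contributes 0.82 × 24.305 = 19.930 g per mole.
19.930/222.224 = 0.0897 → 8.97%.

8.97 mass %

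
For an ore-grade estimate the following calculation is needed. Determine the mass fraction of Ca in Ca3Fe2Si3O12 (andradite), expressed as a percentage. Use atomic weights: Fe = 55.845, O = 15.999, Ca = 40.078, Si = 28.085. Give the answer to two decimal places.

23.66 weight percent

Molar mass of Ca3Fe2Si3O12: 3·40.078 + 2·55.845 + 3·28.085 + 12·15.999 = 508.167 g/mol.
Mass of Ca per formula unit: 3 × 40.078 = 120.234 g.
Weight fraction Ca = 120.234 / 508.167 = 0.2366.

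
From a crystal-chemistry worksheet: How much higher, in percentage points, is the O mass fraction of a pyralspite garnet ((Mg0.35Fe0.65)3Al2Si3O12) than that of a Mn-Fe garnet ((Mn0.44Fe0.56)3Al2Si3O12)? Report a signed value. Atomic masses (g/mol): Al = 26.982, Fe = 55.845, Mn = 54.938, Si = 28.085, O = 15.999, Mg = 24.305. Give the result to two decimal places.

2.66 percentage points

O in (Mg0.35Fe0.65)3Al2Si3O12: molar mass 464.625 g/mol; 12×15.999 = 191.988 g → 41.32 wt%.
O in (Mn0.44Fe0.56)3Al2Si3O12: molar mass 496.545 g/mol; 12×15.999 = 191.988 g → 38.66 wt%.
Difference = 41.32 − 38.66 = 2.66 percentage points.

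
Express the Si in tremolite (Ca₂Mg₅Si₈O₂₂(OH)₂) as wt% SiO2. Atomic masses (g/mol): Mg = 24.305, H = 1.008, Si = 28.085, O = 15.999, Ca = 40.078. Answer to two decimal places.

59.17 wt%

Formula mass = 812.353 g/mol.
8 Si → 8.0000 mol SiO2 per formula unit; M(SiO2) = 60.083, so SiO2 mass = 480.664 g.
480.664/812.353 × 100 = 59.17 wt%.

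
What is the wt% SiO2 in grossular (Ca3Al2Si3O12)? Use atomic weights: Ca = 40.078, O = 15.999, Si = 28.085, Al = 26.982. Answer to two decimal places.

40.02 wt%

M(Ca3Al2Si3O12) = 450.441 g/mol; M(SiO2) = 60.083 g/mol.
Moles SiO2 per formula unit = 3 Si ÷ 1 = 3.0000.
SiO2 fraction = (3.0000 × 60.083) / 450.441 = 180.249/450.441 = 0.4002.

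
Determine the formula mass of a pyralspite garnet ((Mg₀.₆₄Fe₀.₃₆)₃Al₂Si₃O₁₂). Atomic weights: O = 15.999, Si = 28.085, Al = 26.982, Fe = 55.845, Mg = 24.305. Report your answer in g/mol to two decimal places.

437.19 g/mol

M = 1.92*24.305 + 1.08*55.845 + 2*26.982 + 3*28.085 + 12*15.999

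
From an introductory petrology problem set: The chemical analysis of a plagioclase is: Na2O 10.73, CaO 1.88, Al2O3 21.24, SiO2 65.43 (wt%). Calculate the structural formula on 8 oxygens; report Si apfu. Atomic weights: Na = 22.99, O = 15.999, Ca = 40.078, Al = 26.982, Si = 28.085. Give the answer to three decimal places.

Na2O (M=61.979): mol = 0.17312; Na = 0.34624, O = 0.17312.
CaO (M=56.077): mol = 0.03353; Ca = 0.03353, O = 0.03353.
Al2O3 (M=101.961): mol = 0.20831; Al = 0.41662, O = 0.62493.
SiO2 (M=60.083): mol = 1.08899; Si = 1.08899, O = 2.17798.
ΣO = 3.00956; factor = 8/ΣO = 2.65820.
Si apfu = 1.08899 × 2.65820 = 2.895.

2.895 Si apfu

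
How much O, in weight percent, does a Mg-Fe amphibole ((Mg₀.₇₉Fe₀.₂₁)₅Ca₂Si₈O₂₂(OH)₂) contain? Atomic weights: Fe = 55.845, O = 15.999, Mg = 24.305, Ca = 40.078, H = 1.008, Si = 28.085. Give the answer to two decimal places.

Molar mass of (Mg₀.₇₉Fe₀.₂₁)₅Ca₂Si₈O₂₂(OH)₂: 3.95*24.305 + 1.05*55.845 + 2*40.078 + 8*28.085 + 24*15.999 + 2*1.008 = 845.470 g/mol.
Mass of O per formula unit: 24 × 15.999 = 383.976 g.
Weight fraction O = 383.976 / 845.470 = 0.4542.

45.42 weight percent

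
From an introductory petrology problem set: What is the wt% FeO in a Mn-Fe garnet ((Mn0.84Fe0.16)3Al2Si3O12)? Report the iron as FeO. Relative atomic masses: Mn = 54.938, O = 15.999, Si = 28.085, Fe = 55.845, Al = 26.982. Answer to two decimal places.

Formula mass = 495.456 g/mol.
0.48 Fe → 0.4800 mol FeO per formula unit; M(FeO) = 71.844, so FeO mass = 34.485 g.
34.485/495.456 × 100 = 6.96 wt%.

6.96 wt%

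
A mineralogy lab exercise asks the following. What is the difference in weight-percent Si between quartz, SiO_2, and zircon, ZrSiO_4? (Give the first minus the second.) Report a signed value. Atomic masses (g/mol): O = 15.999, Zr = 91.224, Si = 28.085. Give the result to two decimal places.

31.42 percentage points

First mineral: 28.085 g Si in 60.083 g formula = 46.74 wt% Si.
Second mineral: 28.085 g Si in 183.305 g formula = 15.32 wt% Si.
46.74% − 15.32% gives a difference of 31.42 percentage points.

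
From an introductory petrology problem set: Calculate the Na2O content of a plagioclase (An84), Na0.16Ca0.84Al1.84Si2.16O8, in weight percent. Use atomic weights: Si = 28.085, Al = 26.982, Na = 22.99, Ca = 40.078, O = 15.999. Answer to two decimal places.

Formula mass = 275.646 g/mol.
0.16 Na → 0.0800 mol Na2O per formula unit; M(Na2O) = 61.979, so Na2O mass = 4.958 g.
4.958/275.646 × 100 = 1.80 wt%.

1.80 wt%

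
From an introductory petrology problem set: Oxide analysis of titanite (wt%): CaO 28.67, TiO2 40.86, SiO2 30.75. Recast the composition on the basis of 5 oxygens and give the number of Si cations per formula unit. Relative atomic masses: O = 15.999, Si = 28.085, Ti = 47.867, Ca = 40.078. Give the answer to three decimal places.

CaO (M=56.077): mol = 0.51126; Ca = 0.51126, O = 0.51126.
TiO2 (M=79.865): mol = 0.51161; Ti = 0.51161, O = 1.02322.
SiO2 (M=60.083): mol = 0.51179; Si = 0.51179, O = 1.02358.
ΣO = 2.55806; factor = 5/ΣO = 1.95461.
Si apfu = 0.51179 × 1.95461 = 1.000.

1.000 Si apfu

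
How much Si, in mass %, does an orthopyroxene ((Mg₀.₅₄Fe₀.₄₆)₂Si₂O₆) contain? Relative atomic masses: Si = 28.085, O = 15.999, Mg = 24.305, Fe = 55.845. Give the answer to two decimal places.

Formula mass = 1.08·24.305 + 0.92·55.845 + 2·28.085 + 6·15.999 = 229.791 g/mol, of which 56.170 g is Si.
So Si makes up 56.170/229.791 = 0.2444 of the mass, i.e. 24.44%.

24.44 mass %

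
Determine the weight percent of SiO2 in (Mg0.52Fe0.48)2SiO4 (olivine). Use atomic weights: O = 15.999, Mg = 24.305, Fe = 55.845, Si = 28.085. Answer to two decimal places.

35.14 wt%

Molar mass of (Mg0.52Fe0.48)2SiO4 = 1.04*24.305 + 0.96*55.845 + 1*28.085 + 4*15.999 = 170.969 g/mol.
Each formula unit contains 1 Si, equivalent to 1/1 = 1.0000 mol SiO2.
M(SiO2) = 1×28.085 + 2×15.999 = 60.083 g/mol.
Mass of SiO2 per formula unit = 1.0000 × 60.083 = 60.083 g.
SiO2 wt% = 60.083 / 170.969 × 100 = 35.14%.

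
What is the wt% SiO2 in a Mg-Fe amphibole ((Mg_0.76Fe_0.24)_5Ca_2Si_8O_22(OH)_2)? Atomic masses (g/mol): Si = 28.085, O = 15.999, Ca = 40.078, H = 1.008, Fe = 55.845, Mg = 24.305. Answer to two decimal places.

56.54 wt%

M((Mg_0.76Fe_0.24)_5Ca_2Si_8O_22(OH)_2) = 850.201 g/mol; M(SiO2) = 60.083 g/mol.
Moles SiO2 per formula unit = 8 Si ÷ 1 = 8.0000.
SiO2 fraction = (8.0000 × 60.083) / 850.201 = 480.664/850.201 = 0.5654.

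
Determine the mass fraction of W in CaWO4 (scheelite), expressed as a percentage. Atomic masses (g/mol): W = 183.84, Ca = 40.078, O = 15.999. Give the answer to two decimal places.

63.85 mass %

Molar mass of CaWO4: 1·40.078 + 1·183.84 + 4·15.999 = 287.914 g/mol.
Mass of W per formula unit: 1 × 183.84 = 183.840 g.
Weight fraction W = 183.840 / 287.914 = 0.6385.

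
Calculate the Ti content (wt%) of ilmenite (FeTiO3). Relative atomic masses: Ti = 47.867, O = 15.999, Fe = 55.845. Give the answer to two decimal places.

31.55 wt%

Molar mass of FeTiO3: 1×55.845 + 1×47.867 + 3×15.999 = 151.709 g/mol.
Mass of Ti per formula unit: 1 × 47.867 = 47.867 g.
Weight fraction Ti = 47.867 / 151.709 = 0.3155.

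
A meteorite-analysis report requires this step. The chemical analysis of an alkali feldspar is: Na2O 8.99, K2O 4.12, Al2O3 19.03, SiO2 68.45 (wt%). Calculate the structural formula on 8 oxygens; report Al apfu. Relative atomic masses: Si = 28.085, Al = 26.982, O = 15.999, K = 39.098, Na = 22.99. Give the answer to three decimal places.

Na2O: 8.99/61.979 = 0.14505 mol → 0.29010 mol Na, 0.14505 mol O.
K2O: 4.12/94.195 = 0.04374 mol → 0.08748 mol K, 0.04374 mol O.
Al2O3: 19.03/101.961 = 0.18664 mol → 0.37328 mol Al, 0.55992 mol O.
SiO2: 68.45/60.083 = 1.13926 mol → 1.13926 mol Si, 2.27852 mol O.
Total oxygen = 3.02723 mol. Normalization factor = 8/3.02723 = 2.64268.
Al per 8 O = 0.37328 × 2.64268 = 0.986.

0.986 Al apfu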